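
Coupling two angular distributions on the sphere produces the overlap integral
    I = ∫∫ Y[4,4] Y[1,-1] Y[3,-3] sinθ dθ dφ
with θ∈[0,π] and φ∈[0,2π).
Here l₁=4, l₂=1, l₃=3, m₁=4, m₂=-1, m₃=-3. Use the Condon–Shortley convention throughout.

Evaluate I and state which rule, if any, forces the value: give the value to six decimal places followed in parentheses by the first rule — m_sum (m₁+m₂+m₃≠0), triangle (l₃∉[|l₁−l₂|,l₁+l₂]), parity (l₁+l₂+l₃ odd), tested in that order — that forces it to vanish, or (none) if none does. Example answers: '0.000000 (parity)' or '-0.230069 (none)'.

0.325735 (none)

m-sum 0 ✓  L=8 even ✓  3≤3≤5 ✓
Π(2lᵢ+1) = 9×3×7 = 189
triangle coeff Δ(4,1,3) = 1/252
Σ_t [1,1]: t=1:−1/36 = -1/36
(3j)²=4/63 [(4 1 3; 0 0 0)], sign=+1
Σ_t [0,0]: t=0:+1/1440 = 1/1440
(3j)²=1/9 [(4 1 3; 4 -1 -3)], sign=+1
⇒ 4πI² = 4/3
I = (+1)√(4/3/(4π)) = 0.32573501
No selection rule forces the value: the integral is nonzero (none).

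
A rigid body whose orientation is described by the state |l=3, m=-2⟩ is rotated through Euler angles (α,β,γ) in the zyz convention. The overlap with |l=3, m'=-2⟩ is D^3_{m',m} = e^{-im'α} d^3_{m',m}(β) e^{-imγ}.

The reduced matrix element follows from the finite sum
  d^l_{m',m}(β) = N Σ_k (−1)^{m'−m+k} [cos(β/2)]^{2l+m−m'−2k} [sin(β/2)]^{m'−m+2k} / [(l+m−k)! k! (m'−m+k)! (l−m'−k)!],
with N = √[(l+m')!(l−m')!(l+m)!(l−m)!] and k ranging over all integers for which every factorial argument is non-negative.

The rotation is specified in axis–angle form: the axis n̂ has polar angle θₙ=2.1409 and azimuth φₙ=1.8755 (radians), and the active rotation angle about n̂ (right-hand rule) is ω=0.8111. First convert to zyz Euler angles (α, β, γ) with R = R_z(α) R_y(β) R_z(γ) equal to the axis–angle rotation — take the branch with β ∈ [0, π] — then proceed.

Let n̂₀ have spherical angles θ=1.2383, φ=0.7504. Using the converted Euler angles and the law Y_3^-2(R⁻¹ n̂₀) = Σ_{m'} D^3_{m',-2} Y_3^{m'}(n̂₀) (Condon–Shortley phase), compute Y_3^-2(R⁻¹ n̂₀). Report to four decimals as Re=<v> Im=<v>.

Re=-0.3552 Im=-0.0212

Axis–angle → zyz. n̂ = (sinθₙcosφₙ, sinθₙsinφₙ, cosθₙ) = (-0.252562, +0.803066, -0.539719), ω = 0.8111.
R = I cosω + sinω [n̂]ₓ + (1−cosω) n̂n̂ᵀ gives
  R = [+0.708558, +0.328182, +0.624693; -0.454460, +0.889463, +0.048193; -0.539825, -0.318045, +0.779382]
β = atan2(√(R₁₃²+R₂₃²), R₃₃) = 0.677118; α = atan2(R₂₃, R₁₃) mod 2π = 0.076994; γ = atan2(R₃₂, −R₃₁) mod 2π = 5.750772
Need the full column D^3_{m',-2} for m'=−3..3 at α=0.0770, β=0.6771, γ=5.7508.
cos(β/2)=0.943234, sin(β/2)=0.332128
d^3_{-3,-2}: single k=1 term ⇒ +0.607406;  D = +0.408197-0.449797i
d^3_{-2,-2}: k∈[0..1] ⇒ +0.704235 -0.436576 = +0.267659;  D = +0.164097-0.211455i
d^3_{-1,-2}: k∈[0..1] ⇒ -0.784158 +0.194449 = -0.589709;  D = -0.324635+0.492310i
d^3_{0,-2}: k∈[0..1] ⇒ +0.478245 -0.059296 = +0.418949;  D = +0.203046-0.366457i
d^3_{1,-2}: k∈[0..1] ⇒ -0.194449 +0.012054 = -0.182395;  D = -0.075865+0.165868i
d^3_{2,-2}: k∈[0..1] ⇒ +0.054129 -0.001342 = +0.052787;  D = +0.018199-0.049551i
d^3_{3,-2}: single k=0 term ⇒ -0.009337;  D = -0.002535+0.008987i
Y_3^{m'}(θ=1.2383,φ=0.7504) and Σ D·Y over m':
  (+0.4082-0.4498i)·(-0.2217-0.2739i)  (+0.1641-0.2115i)·(+0.0208-0.2973i)  (-0.3246+0.4923i)·(-0.1044+0.0973i)  (+0.2030-0.3665i)·(-0.3005+0.0000i)  (-0.0759+0.1659i)·(+0.1044+0.0973i)  (+0.0182-0.0496i)·(+0.0208+0.2973i)  (-0.0025+0.0090i)·(+0.2217-0.2739i)
Y_3^-2(R⁻¹ n̂) = -0.355237-0.021166i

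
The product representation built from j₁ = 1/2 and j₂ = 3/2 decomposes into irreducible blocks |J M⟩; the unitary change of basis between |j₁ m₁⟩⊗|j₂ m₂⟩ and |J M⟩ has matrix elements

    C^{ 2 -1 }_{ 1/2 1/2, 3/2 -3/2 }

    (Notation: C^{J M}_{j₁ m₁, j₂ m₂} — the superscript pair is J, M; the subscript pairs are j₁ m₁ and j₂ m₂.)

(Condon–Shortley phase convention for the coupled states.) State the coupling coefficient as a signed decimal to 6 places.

+√(1/4) = +0.500000

triangle: 0!*1!*3!/5! = 6/120
(j±m)!: 1!*0!*0!*3!*1!*3! = 36
prefactor² = (2J+1)*Δ*N² = 9
  k=0: +1/(0!*0!*0!*0!*1!*3!) = 1/6
Σ = 1/6  ⇒  CG² = 9*(1/6)² = 1/4
CG = +√(1/4) = +0.500000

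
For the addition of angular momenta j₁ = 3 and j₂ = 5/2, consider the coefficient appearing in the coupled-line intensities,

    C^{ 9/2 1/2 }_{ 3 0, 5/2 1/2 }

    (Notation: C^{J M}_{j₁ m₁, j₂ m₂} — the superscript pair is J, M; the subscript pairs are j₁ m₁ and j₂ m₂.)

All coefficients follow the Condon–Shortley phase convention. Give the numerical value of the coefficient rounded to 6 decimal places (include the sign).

triangle: 1!×5!×4!/11! = 2880/39916800
(j±m)!: 3!×3!×3!×2!×5!×4! = 1244160
prefactor² = (2J+1)×Δ×N² = 69120/77
  k=0: +1/(0!×1!×3!×3!×2!×1!) = 1/72
  k=1: −1/(1!×0!×2!×2!×3!×2!) = -1/48
Σ = -1/144  ⇒  CG² = 69120/77×(-1/144)² = 10/231
CG = −√(10/231) = -0.208063

−√(10/231) = -0.208063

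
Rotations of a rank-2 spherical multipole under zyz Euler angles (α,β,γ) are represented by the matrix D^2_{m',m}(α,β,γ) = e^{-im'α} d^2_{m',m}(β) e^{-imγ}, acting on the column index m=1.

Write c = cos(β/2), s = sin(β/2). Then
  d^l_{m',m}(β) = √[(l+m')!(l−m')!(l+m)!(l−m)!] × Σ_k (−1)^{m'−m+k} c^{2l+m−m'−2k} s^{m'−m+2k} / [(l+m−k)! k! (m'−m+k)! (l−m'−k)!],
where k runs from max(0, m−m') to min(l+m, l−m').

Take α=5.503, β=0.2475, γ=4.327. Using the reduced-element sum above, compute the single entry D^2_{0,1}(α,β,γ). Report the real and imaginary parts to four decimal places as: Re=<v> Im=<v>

Re=-0.1094 Im=0.2696

First d^2_{0,1}(β=0.2475), then the phase factors e^{-i(0)α} and e^{-i(1)γ}:
With c≡cos(β/2)=0.992353 and s≡sin(β/2)=0.123434, N=[2·2·6·1]^{1/2}=4.898979
The bounds max(0,m−m')=1 and min(l+m,l−m')=2 give 2 terms
  k=1: (−1)^0·4.8990/(2)·0.9924^3·0.1234^1 = +0.295468
  k=2: (−1)^1·4.8990/(2)·0.9924^1·0.1234^3 = -0.004571
d^2_{0,1}(0.2475) = +0.295468 -0.004571 = +0.290896
Phases: e^{-i·(0)·5.5030}=+1.000000+0.000000i, e^{-i·(1)·4.3270}=-0.375920+0.926652i ⇒ D=-0.109354+0.269560i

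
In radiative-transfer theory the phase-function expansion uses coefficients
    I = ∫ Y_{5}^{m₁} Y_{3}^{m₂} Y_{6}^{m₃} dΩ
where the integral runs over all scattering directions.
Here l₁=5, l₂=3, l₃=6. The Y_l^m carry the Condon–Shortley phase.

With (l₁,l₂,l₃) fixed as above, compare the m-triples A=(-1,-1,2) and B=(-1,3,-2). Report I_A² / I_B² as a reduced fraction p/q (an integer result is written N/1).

3/5

Shared (l₁,l₂,l₃)=(5,3,6): N and (l;000)² cancel in I_A²/I_B².
A: Δ = 2!·8!·4!/15! = 1/675675; Racah Σ t=0..2: t=0:+1/11520 t=1:−1/4320 t=2:+1/27648 = -1/9216; ⇒ 3j(5 3 6; -1 -1 2)² = 2/143, sgn -1
B: Δ = 2!·8!·4!/15! = 1/675675; Racah Σ t=2..2: t=2:+1/27648 = 1/27648; ⇒ 3j(5 3 6; -1 3 -2)² = 10/429, sgn +1
I_A²/I_B² = (2/143)/(10/429) = 3/5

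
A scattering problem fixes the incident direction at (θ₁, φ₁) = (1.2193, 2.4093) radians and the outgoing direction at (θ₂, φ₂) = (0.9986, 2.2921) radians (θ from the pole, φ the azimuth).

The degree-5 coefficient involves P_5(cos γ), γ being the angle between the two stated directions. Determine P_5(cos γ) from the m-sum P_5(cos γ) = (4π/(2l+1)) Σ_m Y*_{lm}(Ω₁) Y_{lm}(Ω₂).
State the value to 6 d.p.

0.599365

Term-by-term m-sum for l=5 (normalisation 4π/11 = 1.142397):
  m=-5: (+0.293835-0.168188i) × (+0.087399+0.174241i) = +0.054986+0.036499i  (running Σ = +0.054986+0.036499i)
  m=-4: (-0.383805-0.082777i) × (-0.384047-0.100677i) = +0.139065+0.070431i  (running Σ = +0.194051+0.106929i)
  m=-3: (+0.011223+0.015520i) × (+0.279343-0.188299i) = +0.006058+0.002222i  (running Σ = +0.200109+0.109151i)
  m=-2: (-0.035135+0.329557i) × (+0.009983-0.077452i) = +0.025174+0.006011i  (running Σ = +0.225283+0.115163i)
  m=-1: (+0.081510-0.073282i) × (+0.231070+0.262765i) = +0.038091+0.004485i  (running Σ = +0.263374+0.119647i)
  m=0: (+0.305509-0.000000i) × (-0.006848+0.000000i) = -0.002092+0.000000i  (running Σ = +0.261282+0.119647i)
  m=1: (-0.081510-0.073282i) × (-0.231070+0.262765i) = +0.038091-0.004485i  (running Σ = +0.299372+0.115163i)
  m=2: (-0.035135-0.329557i) × (+0.009983+0.077452i) = +0.025174-0.006011i  (running Σ = +0.324546+0.109151i)
  m=3: (-0.011223+0.015520i) × (-0.279343-0.188299i) = +0.006058-0.002222i  (running Σ = +0.330604+0.106929i)
  m=4: (-0.383805+0.082777i) × (-0.384047+0.100677i) = +0.139065-0.070431i  (running Σ = +0.469669+0.036499i)
  m=5: (-0.293835-0.168188i) × (-0.087399+0.174241i) = +0.054986-0.036499i  (running Σ = +0.524655-0.000000i)
Total Σ_m = +0.524655-0.000000i. Multiply by 1.142397: +0.599365-0.000000i. P_5(cos γ) = 0.599365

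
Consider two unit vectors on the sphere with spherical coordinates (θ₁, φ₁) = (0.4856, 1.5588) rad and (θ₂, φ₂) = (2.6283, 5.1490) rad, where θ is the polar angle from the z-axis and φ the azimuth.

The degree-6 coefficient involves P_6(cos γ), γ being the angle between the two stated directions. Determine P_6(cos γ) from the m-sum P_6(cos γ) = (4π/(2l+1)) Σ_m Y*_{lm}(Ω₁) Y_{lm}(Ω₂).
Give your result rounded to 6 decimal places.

0.569031

Expand P_6 via completeness: Σ_{m} conj(Y_{6,m}) at Ω₁ times Y_{6,m} at Ω₂ —
  [-6]  conj(Y_{6,-6})(Ω₁) = -0.00498 + 0.00036j ; Y_{6,-6}(Ω₂) = 0.00587 + 0.00338j ; Δ = -0.00003 - 0.00001j
  [-5]  conj(Y_{6,-5})(Ω₁) = 0.00197 + 0.03272j ; Y_{6,-5}(Ω₂) = -0.03406 + 0.02392j ; Δ = -0.00085 - 0.00107j
  [-4]  conj(Y_{6,-4})(Ω₁) = 0.12859 - 0.00618j ; Y_{6,-4}(Ω₂) = -0.02663 - 0.15008j ; Δ = -0.00435 - 0.01913j
  [-3]  conj(Y_{6,-3})(Ω₁) = -0.01181 - 0.32802j ; Y_{6,-3}(Ω₂) = 0.34713 + 0.09270j ; Δ = 0.02631 - 0.11496j
  [-2]  conj(Y_{6,-2})(Ω₁) = -0.50428 + 0.01210j ; Y_{6,-2}(Ω₂) = -0.32007 + 0.38187j ; Δ = 0.15678 - 0.19644j
  [-1]  conj(Y_{6,-1})(Ω₁) = 0.00352 + 0.29309j ; Y_{6,-1}(Ω₂) = -0.09227 - 0.19772j ; Δ = 0.05763 - 0.02774j
  [+0]  conj(Y_{6,0})(Ω₁) = -0.32087 + 0.00000j ; Y_{6,0}(Ω₂) = -0.36680 + 0.00000j ; Δ = 0.11770 + 0.00000j
  [+1]  conj(Y_{6,1})(Ω₁) = -0.00352 + 0.29309j ; Y_{6,1}(Ω₂) = 0.09227 - 0.19772j ; Δ = 0.05763 + 0.02774j
  [+2]  conj(Y_{6,2})(Ω₁) = -0.50428 - 0.01210j ; Y_{6,2}(Ω₂) = -0.32007 - 0.38187j ; Δ = 0.15678 + 0.19644j
  [+3]  conj(Y_{6,3})(Ω₁) = 0.01181 - 0.32802j ; Y_{6,3}(Ω₂) = -0.34713 + 0.09270j ; Δ = 0.02631 + 0.11496j
  [+4]  conj(Y_{6,4})(Ω₁) = 0.12859 + 0.00618j ; Y_{6,4}(Ω₂) = -0.02663 + 0.15008j ; Δ = -0.00435 + 0.01913j
  [+5]  conj(Y_{6,5})(Ω₁) = -0.00197 + 0.03272j ; Y_{6,5}(Ω₂) = 0.03406 + 0.02392j ; Δ = -0.00085 + 0.00107j
  [+6]  conj(Y_{6,6})(Ω₁) = -0.00498 - 0.00036j ; Y_{6,6}(Ω₂) = 0.00587 - 0.00338j ; Δ = -0.00003 + 0.00001j
Accumulated sum 0.58867 - 0.00000j; after 4π/(2l+1) scaling, 0.56903 - 0.00000j ⇒ P_6 = 0.569031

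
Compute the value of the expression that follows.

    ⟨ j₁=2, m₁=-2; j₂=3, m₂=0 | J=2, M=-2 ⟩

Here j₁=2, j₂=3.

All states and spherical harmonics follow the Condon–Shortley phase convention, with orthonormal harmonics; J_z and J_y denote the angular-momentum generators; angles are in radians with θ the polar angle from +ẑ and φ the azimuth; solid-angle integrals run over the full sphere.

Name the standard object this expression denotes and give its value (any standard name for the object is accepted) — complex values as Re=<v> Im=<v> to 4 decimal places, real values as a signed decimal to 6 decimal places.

Clebsch–Gordan coefficient, −√(1/14) ≈ -0.267261

This is a Clebsch–Gordan (vector-coupling) coefficient.
j₁+j₂−J=3  J+j₁−j₂=1  J−j₁+j₂=3  j₁+j₂+J+1=8
(j₁±m₁, j₂±m₂, J±M) = (0,4,3,3,0,4)
P² = 648/7
sum k=3..3:
  [3] −1/36 = -1/36
S = -1/36
C² = P²·S² = 1/14 ; C = -0.267261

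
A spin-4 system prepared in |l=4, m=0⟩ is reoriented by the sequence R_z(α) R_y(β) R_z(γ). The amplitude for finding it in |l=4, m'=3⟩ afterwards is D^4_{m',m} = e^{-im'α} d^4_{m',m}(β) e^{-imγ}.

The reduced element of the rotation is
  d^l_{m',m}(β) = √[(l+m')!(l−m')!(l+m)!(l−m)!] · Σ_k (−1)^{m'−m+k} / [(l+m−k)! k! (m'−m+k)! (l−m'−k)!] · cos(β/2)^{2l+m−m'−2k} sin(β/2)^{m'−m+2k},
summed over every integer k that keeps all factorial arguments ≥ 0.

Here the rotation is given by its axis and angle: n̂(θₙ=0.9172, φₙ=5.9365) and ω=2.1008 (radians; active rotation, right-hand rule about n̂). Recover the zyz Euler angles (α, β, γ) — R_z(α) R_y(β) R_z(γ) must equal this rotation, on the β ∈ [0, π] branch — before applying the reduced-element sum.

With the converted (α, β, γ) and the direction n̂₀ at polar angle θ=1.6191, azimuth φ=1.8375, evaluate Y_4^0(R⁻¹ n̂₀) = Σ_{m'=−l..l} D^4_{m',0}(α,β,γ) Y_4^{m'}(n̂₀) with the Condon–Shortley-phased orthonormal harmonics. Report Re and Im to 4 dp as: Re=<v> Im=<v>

Re=0.6829 Im=0.0000

Axis–angle → zyz. n̂ = (sinθₙcosφₙ, sinθₙsinφₙ, cosθₙ) = (+0.746668, -0.269754, +0.608045), ω = 2.1008.
R = I cosω + sinω [n̂]ₓ + (1−cosω) n̂n̂ᵀ gives
  R = [+0.333821, -0.827865, +0.450781; +0.221385, -0.395983, -0.891171; +0.916271, +0.397287, +0.051089]
β = atan2(√(R₁₃²+R₂₃²), R₃₃) = 1.519685; α = atan2(R₂₃, R₁₃) mod 2π = 5.180690; γ = atan2(R₃₂, −R₃₁) mod 2π = 2.732468
Need the full column D^4_{m',0} for m'=−4..4 at α=5.1807, β=1.5197, γ=2.7325.
cos(β/2)=0.724945, sin(β/2)=0.688807
d^4_{-4,0}: single k=4 term ⇒ +0.520186;  D = -0.154921+0.496582i
d^4_{-3,0}: k∈[3..4] ⇒ +0.774250 -0.698983 = +0.075267;  D = -0.074233+0.012429i
d^4_{-2,0}: k∈[2..4] ⇒ +0.653349 -1.572896 +0.532497 = -0.387050;  D = +0.229338+0.311787i
d^4_{-1,0}: k∈[1..4] ⇒ +0.324150 -1.755834 +1.585145 -0.238508 = -0.085046;  D = -0.038387+0.075890i
d^4_{0,0}: k∈[0..4] ⇒ +0.076285 -1.101905 +2.238270 -0.898081 +0.050674 = +0.365242;  D = +0.365242+0.000000i
d^4_{1,0}: k∈[0..3] ⇒ -0.324150 +1.755834 -1.585145 +0.238508 = +0.085046;  D = +0.038387+0.075890i
d^4_{2,0}: k∈[0..2] ⇒ +0.653349 -1.572896 +0.532497 = -0.387050;  D = +0.229338-0.311787i
d^4_{3,0}: k∈[0..1] ⇒ -0.774250 +0.698983 = -0.075267;  D = +0.074233+0.012429i
d^4_{4,0}: single k=0 term ⇒ +0.520186;  D = -0.154921-0.496582i
Y_4^{m'}(θ=1.6191,φ=1.8375) and Σ D·Y over m':
  (-0.1549+0.4966i)·(+0.2127-0.3857i)  (-0.0742+0.0124i)·(-0.0432-0.0420i)  (+0.2293+0.3118i)·(+0.2827-0.1669i)  (-0.0384+0.0759i)·(-0.0179-0.0657i)  (+0.3652+0.0000i)·(+0.3100+0.0000i)  (+0.0384+0.0759i)·(+0.0179-0.0657i)  (+0.2293-0.3118i)·(+0.2827+0.1669i)  (+0.0742+0.0124i)·(+0.0432-0.0420i)  (-0.1549-0.4966i)·(+0.2127+0.3857i)
Y_4^0(R⁻¹ n̂) = +0.682938+0.000000i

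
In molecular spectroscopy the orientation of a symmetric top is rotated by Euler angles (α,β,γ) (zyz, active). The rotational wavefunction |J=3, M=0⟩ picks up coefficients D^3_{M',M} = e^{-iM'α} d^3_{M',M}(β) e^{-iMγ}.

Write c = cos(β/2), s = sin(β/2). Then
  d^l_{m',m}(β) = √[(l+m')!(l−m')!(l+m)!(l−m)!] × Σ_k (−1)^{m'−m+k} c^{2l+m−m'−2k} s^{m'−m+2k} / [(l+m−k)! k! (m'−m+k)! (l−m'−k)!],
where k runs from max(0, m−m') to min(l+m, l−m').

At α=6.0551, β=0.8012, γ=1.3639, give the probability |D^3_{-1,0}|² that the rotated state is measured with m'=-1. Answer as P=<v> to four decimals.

Split into d^3_{-1,0}(β=0.8012) × two z-phases.
Half-angle: c=0.920827, s=0.389971. N=√(2·24·6·6)=41.569219
k: max(0,(0)−(-1))=1 … min(3+(0),3−(-1))=3
  k=1: (−1)^0·41.5692/(12)·0.9208^5·0.3900^1 = +0.894362
  k=2: (−1)^1·41.5692/(4)·0.9208^3·0.3900^3 = -0.481219
  k=3: (−1)^2·41.5692/(12)·0.9208^1·0.3900^5 = +0.028769
d^3_{-1,0}(0.8012) = +0.894362 -0.481219 +0.028769 = +0.441912
|D^3_{-1,0}|² = |d^3_{-1,0}(β)|² = (+0.441912)² = 0.195287 (the z-rotation phases have unit modulus)

P=0.1953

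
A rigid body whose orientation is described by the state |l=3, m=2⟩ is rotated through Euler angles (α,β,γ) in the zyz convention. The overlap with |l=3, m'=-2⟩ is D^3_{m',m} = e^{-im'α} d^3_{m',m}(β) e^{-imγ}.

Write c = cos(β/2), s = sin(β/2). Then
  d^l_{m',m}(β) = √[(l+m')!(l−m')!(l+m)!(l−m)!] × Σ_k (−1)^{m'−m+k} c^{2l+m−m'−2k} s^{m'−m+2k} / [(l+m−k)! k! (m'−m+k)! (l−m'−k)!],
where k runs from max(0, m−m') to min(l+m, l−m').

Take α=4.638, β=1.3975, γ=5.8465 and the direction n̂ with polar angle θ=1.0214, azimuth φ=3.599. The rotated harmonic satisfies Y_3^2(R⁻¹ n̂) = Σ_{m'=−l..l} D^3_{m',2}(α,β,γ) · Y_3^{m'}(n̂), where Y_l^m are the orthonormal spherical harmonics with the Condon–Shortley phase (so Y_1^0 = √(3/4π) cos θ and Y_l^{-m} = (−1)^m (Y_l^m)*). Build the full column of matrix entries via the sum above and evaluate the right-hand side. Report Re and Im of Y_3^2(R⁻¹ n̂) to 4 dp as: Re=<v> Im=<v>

Need the full column D^3_{m',2} for m'=−3..3 at α=4.6380, β=1.3975, γ=5.8465.
cos(β/2)=0.765647, sin(β/2)=0.643261
d^3_{-3,2}: single k=5 term ⇒ +0.206557;  D = -0.125039+0.164412i
d^3_{-2,2}: k∈[4..5] ⇒ +0.501853 -0.070847 = +0.431005;  D = -0.322724-0.285683i
d^3_{-1,2}: k∈[3..4] ⇒ +0.755575 -0.266664 = +0.488910;  D = +0.350376-0.340984i
d^3_{0,2}: k∈[2..3] ⇒ +0.778842 -0.549752 = +0.229090;  D = +0.147132+0.175597i
d^3_{1,2}: k∈[1..2] ⇒ +0.535217 -0.755575 = -0.220358;  D = +0.178955-0.128580i
d^3_{2,2}: k∈[0..1] ⇒ +0.201452 -0.710982 = -0.509530;  D = +0.265737+0.434747i
d^3_{3,2}: single k=0 term ⇒ -0.414577;  D = -0.368821+0.189329i
Y_3^{m'}(θ=1.0214,φ=3.599) and Σ D·Y over m':
  (-0.1250+0.1644i)·(-0.0511+0.2537i)  (-0.3227-0.2857i)·(+0.2367-0.3076i)  (+0.3504-0.3410i)·(-0.0898+0.0442i)  (+0.1471+0.1756i)·(-0.3189+0.0000i)  (+0.1790-0.1286i)·(+0.0898+0.0442i)  (+0.2657+0.4347i)·(+0.2367+0.3076i)  (-0.3688+0.1893i)·(+0.0511+0.2537i)
Y_3^2(R⁻¹ n̂) = -0.378841+0.078752i

Re=-0.3788 Im=0.0788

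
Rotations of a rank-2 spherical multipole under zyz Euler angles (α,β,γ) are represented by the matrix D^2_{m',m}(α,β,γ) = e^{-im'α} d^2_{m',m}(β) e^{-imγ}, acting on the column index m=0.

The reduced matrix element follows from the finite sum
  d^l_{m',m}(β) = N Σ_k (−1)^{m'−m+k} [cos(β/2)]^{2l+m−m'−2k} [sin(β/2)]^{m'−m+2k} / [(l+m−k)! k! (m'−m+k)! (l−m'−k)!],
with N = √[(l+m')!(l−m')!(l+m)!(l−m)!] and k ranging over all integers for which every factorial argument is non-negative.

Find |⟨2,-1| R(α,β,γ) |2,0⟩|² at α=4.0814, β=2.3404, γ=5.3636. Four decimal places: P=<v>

P=0.3746

First d^2_{-1,0}(β=2.3404), then the phase factors e^{-i(-1)α} and e^{-i(0)γ}:
With c≡cos(β/2)=0.389968 and s≡sin(β/2)=0.920829, N=[1·6·2·2]^{1/2}=4.898979
k: max(0,(0)−(-1))=1 … min(2+(0),2−(-1))=2
  k=1: (−1)^0·4.8990/(2)·0.3900^3·0.9208^1 = +0.133764
  k=2: (−1)^1·4.8990/(2)·0.3900^1·0.9208^3 = -0.745831
d^2_{-1,0}(2.3404) = +0.133764 -0.745831 = -0.612067
|D^2_{-1,0}|² = |d^2_{-1,0}(β)|² = (-0.612067)² = 0.374626 (the z-rotation phases have unit modulus)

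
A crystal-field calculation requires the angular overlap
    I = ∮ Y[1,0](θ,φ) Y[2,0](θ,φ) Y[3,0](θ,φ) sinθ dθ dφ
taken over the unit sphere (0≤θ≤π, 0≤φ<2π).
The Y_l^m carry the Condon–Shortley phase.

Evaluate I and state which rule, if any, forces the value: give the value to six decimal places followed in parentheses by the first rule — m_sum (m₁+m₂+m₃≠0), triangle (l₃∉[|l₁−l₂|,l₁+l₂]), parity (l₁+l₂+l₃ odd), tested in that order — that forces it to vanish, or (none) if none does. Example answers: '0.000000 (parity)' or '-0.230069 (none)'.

Checks pass: Σm=0; 6 even; l₃=3∈[1,3].
(2·1+1)(2·2+1)(2·3+1) = 105
Δ: 0! 2! 4! / 7! → 1/105
sum: t=0:+1/4 = 1/4
3j²(1 2 3; 0 0 0) = Δ·Π!·Σ² = 3/35  (sign -1)
(m-triple is (0,0,0) — same symbol as above.)
combine: 4πI² = 105·3/35·3/35 = 27/35
take √, sign +1: I = 0.24776670
No selection rule forces the value: the integral is nonzero (none).

0.247767 (none)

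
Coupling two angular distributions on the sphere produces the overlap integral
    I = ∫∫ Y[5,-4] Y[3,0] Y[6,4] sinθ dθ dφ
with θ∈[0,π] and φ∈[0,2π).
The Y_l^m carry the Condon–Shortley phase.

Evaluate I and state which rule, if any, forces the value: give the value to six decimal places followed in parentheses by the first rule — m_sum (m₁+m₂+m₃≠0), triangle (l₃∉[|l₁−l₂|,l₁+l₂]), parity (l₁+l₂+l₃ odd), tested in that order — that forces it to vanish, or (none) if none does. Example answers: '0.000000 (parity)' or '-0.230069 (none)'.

m-sum 0 ✓  L=14 even ✓  2≤6≤8 ✓
Π(2lᵢ+1) = 11×7×13 = 1001
triangle coeff Δ(5,3,6) = 1/675675
Σ_t [0,2]: t=0:+1/8640 t=1:−1/2304 t=2:+1/8640 = -7/34560
(3j)²=7/429 [(5 3 6; 0 0 0)], sign=-1
Σ_t [1,2]: t=1:−1/161280 t=2:+1/60480 = 1/96768
(3j)²=15/1001 [(5 3 6; -4 0 4)], sign=+1
⇒ 4πI² = 35/143
I = (-1)√(35/143/(4π)) = -0.13956004
No selection rule forces the value: the integral is nonzero (none).

-0.139560 (none)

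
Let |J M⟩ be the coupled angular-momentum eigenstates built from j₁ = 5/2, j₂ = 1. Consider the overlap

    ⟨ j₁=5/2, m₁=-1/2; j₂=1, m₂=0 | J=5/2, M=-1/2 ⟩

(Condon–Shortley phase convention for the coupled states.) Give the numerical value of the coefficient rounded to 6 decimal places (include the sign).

triangle: 1!·4!·1!/7! = 24/5040
(j±m)!: 2!·3!·1!·1!·2!·3! = 144
prefactor² = (2J+1)·Δ·N² = 144/35
  k=0: +1/(0!·1!·3!·1!·1!·0!) = 1/6
  k=1: −1/(1!·0!·2!·0!·2!·1!) = -1/4
Σ = -1/12  ⇒  CG² = 144/35·(-1/12)² = 1/35
CG = −√(1/35) = -0.169031

-0.169031  (= −√(1/35))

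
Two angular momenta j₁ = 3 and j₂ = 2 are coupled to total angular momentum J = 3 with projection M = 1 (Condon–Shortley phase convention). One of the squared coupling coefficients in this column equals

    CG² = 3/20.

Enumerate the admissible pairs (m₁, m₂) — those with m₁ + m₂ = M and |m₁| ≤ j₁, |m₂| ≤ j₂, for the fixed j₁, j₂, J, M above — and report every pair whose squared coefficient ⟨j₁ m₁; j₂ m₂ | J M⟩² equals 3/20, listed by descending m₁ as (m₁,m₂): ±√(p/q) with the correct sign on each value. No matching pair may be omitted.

(1,0): −√(3/20)

Admissible pairs with m₁+m₂ = M = 1: (-1,2), (0,1), (1,0), (2,-1), (3,-2)
  (m₁,m₂)=(3,-2): CG² = 1/6, CG = +√(1/6)
  (m₁,m₂)=(2,-1): CG² = 1/4, CG = +√(1/4)
  (m₁,m₂)=(1,0): CG² = 3/20, CG = −√(3/20)   ← matches the target
  (m₁,m₂)=(0,1): CG² = 1/30, CG = −√(1/30)
  (m₁,m₂)=(-1,2): CG² = 2/5, CG = +√(2/5)
Pairs with CG² = 3/20: (1,0): −√(3/20)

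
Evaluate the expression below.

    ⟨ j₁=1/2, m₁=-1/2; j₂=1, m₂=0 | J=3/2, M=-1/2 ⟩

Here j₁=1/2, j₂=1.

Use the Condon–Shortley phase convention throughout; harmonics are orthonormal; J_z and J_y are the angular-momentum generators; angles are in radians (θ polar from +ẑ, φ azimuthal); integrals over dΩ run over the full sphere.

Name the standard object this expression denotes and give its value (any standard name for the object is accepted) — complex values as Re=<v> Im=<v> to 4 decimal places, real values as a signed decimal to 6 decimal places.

This is a Clebsch–Gordan (vector-coupling) coefficient.
√[4·0!1!2!/4! · 0!1!1!1!1!2!] = √(2/3)
  +(−1)^0/∏(0,0,1,1,0,1)! = 1  (running 1)
⟨..|..⟩ = √(2/3)·(1) = +0.816497

Clebsch–Gordan coefficient, +√(2/3) ≈ +0.816497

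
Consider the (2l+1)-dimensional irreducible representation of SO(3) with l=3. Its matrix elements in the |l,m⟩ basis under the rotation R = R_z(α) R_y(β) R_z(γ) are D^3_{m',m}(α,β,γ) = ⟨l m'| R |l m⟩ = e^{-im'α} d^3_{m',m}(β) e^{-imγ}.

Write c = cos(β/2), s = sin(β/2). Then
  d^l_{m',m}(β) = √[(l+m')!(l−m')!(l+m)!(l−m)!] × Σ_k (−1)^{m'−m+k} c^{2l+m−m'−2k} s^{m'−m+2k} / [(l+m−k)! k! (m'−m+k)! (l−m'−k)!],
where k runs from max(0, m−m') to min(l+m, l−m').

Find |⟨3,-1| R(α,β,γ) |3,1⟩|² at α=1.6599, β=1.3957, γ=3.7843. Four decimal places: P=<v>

First d^3_{-1,1}(β=1.3957), then the phase factors e^{-i(-1)α} and e^{-i(1)γ}:
c=cos(1.395700/2)=0.766225, s=sin(1.395700/2)=0.642572; N=√[2·24·24·2]=48.000000
Admissible k: 2..4 (factorial args all ≥0)
  k=2: (−1)^0·48.0000/(8)·0.7662^4·0.6426^2 = +0.853927
  k=3: (−1)^1·48.0000/(6)·0.7662^2·0.6426^4 = -0.800737
  k=4: (−1)^2·48.0000/(48)·0.7662^0·0.6426^6 = +0.070393
d^3_{-1,1}(1.3957) = +0.853927 -0.800737 +0.070393 = +0.123584
|D^3_{-1,1}|² = |d^3_{-1,1}(β)|² = (+0.123584)² = 0.015273 (the z-rotation phases have unit modulus)

P=0.0153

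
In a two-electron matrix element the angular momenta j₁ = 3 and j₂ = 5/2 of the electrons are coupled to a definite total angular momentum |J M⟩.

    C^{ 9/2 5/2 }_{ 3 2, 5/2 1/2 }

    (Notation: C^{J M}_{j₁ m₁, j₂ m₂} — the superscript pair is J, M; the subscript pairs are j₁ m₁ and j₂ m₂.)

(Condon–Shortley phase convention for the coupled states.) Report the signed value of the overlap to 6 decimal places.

√[10·1!5!4!/11! · 5!1!3!2!7!2!] = √(115200/11)
  +(−1)^0/∏(0,1,1,3,4,1)! = 1/144  (running 1/144)
  +(−1)^1/∏(1,0,0,2,5,2)! = -1/480  (running 7/1440)
⟨..|..⟩ = √(115200/11)·(7/1440) = +0.497468

+0.497468  (= +√(49/198))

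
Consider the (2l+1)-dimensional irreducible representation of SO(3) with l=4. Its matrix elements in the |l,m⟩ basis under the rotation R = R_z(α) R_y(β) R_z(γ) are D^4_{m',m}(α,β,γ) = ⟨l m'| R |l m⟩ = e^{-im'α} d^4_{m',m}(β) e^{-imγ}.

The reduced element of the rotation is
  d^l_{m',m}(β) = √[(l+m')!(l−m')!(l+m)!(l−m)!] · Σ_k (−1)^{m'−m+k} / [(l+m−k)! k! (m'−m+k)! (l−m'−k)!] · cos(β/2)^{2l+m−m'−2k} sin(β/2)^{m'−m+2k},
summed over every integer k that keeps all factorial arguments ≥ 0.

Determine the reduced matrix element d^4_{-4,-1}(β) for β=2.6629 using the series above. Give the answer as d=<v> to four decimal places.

d^4_{-4,-1}(β=2.6629) via the finite sum:
c=cos(2.662900/2)=0.237068, s=sin(2.662900/2)=0.971493; N=√[1·40320·6·120]=5387.986637
k∈{3} keeps every argument non-negative
  k=3: (−1)^0·5387.9866/(720)·0.2371^5·0.9715^3 = +0.005138
d^4_{-4,-1}(2.6629) = +0.005138

d=0.0051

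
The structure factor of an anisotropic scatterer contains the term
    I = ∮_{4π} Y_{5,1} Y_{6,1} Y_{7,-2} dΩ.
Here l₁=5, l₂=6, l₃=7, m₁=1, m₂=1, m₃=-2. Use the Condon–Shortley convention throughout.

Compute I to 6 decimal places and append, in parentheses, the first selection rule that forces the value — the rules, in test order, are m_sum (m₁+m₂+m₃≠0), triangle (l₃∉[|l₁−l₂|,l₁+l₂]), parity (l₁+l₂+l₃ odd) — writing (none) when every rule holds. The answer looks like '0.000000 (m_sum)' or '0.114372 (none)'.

0.118315 (none)

m-sum 0 ✓  L=18 even ✓  1≤7≤11 ✓
Π(2lᵢ+1) = 11×13×15 = 2145
triangle coeff Δ(5,6,7) = 1/174594420
Σ_t [0,4]: t=0:+1/4147200 t=1:−1/207360 t=2:+1/82944 t=3:−1/207360 t=4:+1/4147200 = 1/345600
(3j)²=420/46189 [(5 6 7; 0 0 0)], sign=-1
Σ_t [0,4]: t=0:+1/5806080 t=1:−1/311040 t=2:+1/138240 t=3:−1/414720 t=4:+1/12441600 = 1/537600
(3j)²=2916/323323 [(5 6 7; 1 1 -2)], sign=-1
⇒ 4πI² = 2624400/14919047
I = (+1)√(2624400/14919047/(4π)) = 0.11831493
No selection rule forces the value: the integral is nonzero (none).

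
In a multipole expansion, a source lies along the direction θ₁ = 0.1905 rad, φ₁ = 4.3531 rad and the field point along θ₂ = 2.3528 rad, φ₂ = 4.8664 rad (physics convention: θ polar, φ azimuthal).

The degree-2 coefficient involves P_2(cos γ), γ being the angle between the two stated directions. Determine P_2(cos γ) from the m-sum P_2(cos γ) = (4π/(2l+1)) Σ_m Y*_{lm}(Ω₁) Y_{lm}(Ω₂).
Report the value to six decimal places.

-0.004195

Term-by-term m-sum for l=2 (normalisation 4π/5 = 2.513274):
  term(m=-2) = +0.001394-0.002304i   from Y*(Ω₁)=-0.010425+0.009117i, Y(Ω₂)=-0.185297+0.058952i
  term(m=-1) = -0.048332+0.027244i   from Y*(Ω₁)=-0.050504-0.134464i, Y(Ω₂)=-0.059254-0.381693i
  term(m=+0) = +0.092205+0.000000i   from Y*(Ω₁)=+0.596860-0.000000i, Y(Ω₂)=+0.154484+0.000000i
  term(m=+1) = -0.048332-0.027244i   from Y*(Ω₁)=+0.050504-0.134464i, Y(Ω₂)=+0.059254-0.381693i
  term(m=+2) = +0.001394+0.002304i   from Y*(Ω₁)=-0.010425-0.009117i, Y(Ω₂)=-0.185297-0.058952i
Total Σ_m = -0.001669+0.000000i. Multiply by 2.513274: -0.004195+0.000000i. P_2(cos γ) = -0.004195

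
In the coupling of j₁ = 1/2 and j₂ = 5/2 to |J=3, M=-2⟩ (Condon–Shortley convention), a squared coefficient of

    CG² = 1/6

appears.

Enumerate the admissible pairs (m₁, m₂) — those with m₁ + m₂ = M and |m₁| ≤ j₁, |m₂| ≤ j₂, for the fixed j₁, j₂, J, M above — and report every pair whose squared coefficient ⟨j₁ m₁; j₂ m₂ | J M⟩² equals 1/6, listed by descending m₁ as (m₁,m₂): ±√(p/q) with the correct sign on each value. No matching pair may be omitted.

(1/2,-5/2): +√(1/6)

Admissible pairs with m₁+m₂ = M = -2: (-1/2,-3/2), (1/2,-5/2)
  (m₁,m₂)=(1/2,-5/2): CG² = 1/6, CG = +√(1/6)   ← matches the target
  (m₁,m₂)=(-1/2,-3/2): CG² = 5/6, CG = +√(5/6)
Pairs with CG² = 1/6: (1/2,-5/2): +√(1/6)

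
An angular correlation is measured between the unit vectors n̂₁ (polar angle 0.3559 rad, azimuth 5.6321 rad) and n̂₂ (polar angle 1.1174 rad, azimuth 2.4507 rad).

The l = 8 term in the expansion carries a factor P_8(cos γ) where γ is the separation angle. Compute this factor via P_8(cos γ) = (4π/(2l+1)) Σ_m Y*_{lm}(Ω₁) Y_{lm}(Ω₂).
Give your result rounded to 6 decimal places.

0.184517

Addition theorem: P_8(cos γ) = (4π/17) Σ_m Y*_{lm}(Ω₁) Y_{lm}(Ω₂), m = −8…8:
  term(m=-8) = +0.000023+0.000008i   from Y*(Ω₁)=+0.000053+0.000098i, Y(Ω₂)=+0.159947-0.150822i
  term(m=-7) = -0.000496-0.000142i   from Y*(Ω₁)=-0.000186+0.001191i, Y(Ω₂)=-0.052935+0.425189i
  term(m=-6) = +0.002974+0.000724i   from Y*(Ω₁)=-0.005918+0.005681i, Y(Ω₂)=-0.200395-0.314695i
  term(m=-5) = +0.000997+0.000201i   from Y*(Ω₁)=-0.039587+0.004526i, Y(Ω₂)=-0.024285-0.007856i
  term(m=-4) = -0.049173-0.007897i   from Y*(Ω₁)=-0.121367-0.072298i, Y(Ω₂)=+0.327652-0.130117i
  term(m=-3) = +0.054218+0.006506i   from Y*(Ω₁)=-0.132638-0.329725i, Y(Ω₂)=-0.073916+0.134700i
  term(m=-2) = +0.159971+0.012763i   from Y*(Ω₁)=+0.151658-0.550925i, Y(Ω₂)=+0.052767+0.275843i
  term(m=-1) = -0.083595-0.003329i   from Y*(Ω₁)=+0.310071-0.236249i, Y(Ω₂)=-0.165400-0.136759i
  term(m=+0) = +0.079781+0.000000i   from Y*(Ω₁)=-0.316254-0.000000i, Y(Ω₂)=-0.252269+0.000000i
  term(m=+1) = -0.083595+0.003329i   from Y*(Ω₁)=-0.310071-0.236249i, Y(Ω₂)=+0.165400-0.136759i
  term(m=+2) = +0.159971-0.012763i   from Y*(Ω₁)=+0.151658+0.550925i, Y(Ω₂)=+0.052767-0.275843i
  term(m=+3) = +0.054218-0.006506i   from Y*(Ω₁)=+0.132638-0.329725i, Y(Ω₂)=+0.073916+0.134700i
  term(m=+4) = -0.049173+0.007897i   from Y*(Ω₁)=-0.121367+0.072298i, Y(Ω₂)=+0.327652+0.130117i
  term(m=+5) = +0.000997-0.000201i   from Y*(Ω₁)=+0.039587+0.004526i, Y(Ω₂)=+0.024285-0.007856i
  term(m=+6) = +0.002974-0.000724i   from Y*(Ω₁)=-0.005918-0.005681i, Y(Ω₂)=-0.200395+0.314695i
  term(m=+7) = -0.000496+0.000142i   from Y*(Ω₁)=+0.000186+0.001191i, Y(Ω₂)=+0.052935+0.425189i
  term(m=+8) = +0.000023-0.000008i   from Y*(Ω₁)=+0.000053-0.000098i, Y(Ω₂)=+0.159947+0.150822i
Accumulated sum +0.249618+0.000000i; after 4π/(2l+1) scaling, +0.184517+0.000000i ⇒ P_8 = 0.184517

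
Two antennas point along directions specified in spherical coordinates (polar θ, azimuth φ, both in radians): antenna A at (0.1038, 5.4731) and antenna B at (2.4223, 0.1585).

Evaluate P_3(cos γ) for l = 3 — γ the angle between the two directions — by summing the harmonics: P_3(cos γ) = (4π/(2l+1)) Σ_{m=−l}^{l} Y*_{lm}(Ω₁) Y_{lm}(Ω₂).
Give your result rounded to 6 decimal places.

0.171242

Term-by-term m-sum for l=3 (normalisation 4π/7 = 1.795196):
  m=-3: (-0.000352-0.000303i) × (+0.106088-0.054625i) = -0.000054-0.000013i  (running Σ = -0.000054-0.000013i)
  m=-2: (-0.000539-0.010899i) × (-0.317103+0.104030i) = +0.001305+0.003400i  (running Σ = +0.001251+0.003387i)
  m=-1: (+0.091106-0.095719i) × (+0.384683-0.061488i) = +0.029161-0.042424i  (running Σ = +0.030412-0.039036i)
  m=0: (+0.722412-0.000000i) × (+0.047846+0.000000i) = +0.034565+0.000000i  (running Σ = +0.064977-0.039036i)
  m=1: (-0.091106-0.095719i) × (-0.384683-0.061488i) = +0.029161+0.042424i  (running Σ = +0.094138+0.003387i)
  m=2: (-0.000539+0.010899i) × (-0.317103-0.104030i) = +0.001305-0.003400i  (running Σ = +0.095443-0.000013i)
  m=3: (+0.000352-0.000303i) × (-0.106088-0.054625i) = -0.000054+0.000013i  (running Σ = +0.095389+0.000000i)
Σ over m = +0.095389+0.000000i; ×(4π/7) → +0.171242+0.000000i. Real part: 0.171242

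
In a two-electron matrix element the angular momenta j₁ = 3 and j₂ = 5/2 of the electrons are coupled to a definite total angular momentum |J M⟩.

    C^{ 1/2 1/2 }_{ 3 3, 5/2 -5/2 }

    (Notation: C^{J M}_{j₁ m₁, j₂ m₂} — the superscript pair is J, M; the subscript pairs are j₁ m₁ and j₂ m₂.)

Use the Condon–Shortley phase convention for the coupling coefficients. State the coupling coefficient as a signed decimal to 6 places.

+0.534522

triangle: 5!·1!·0!/7! = 120/5040
(j±m)!: 6!·0!·0!·5!·1!·0! = 86400
prefactor² = (2J+1)·Δ·N² = 28800/7
  k=0: +1/(0!·5!·0!·0!·1!·0!) = 1/120
Σ = 1/120  ⇒  CG² = 28800/7·(1/120)² = 2/7
CG = +√(2/7) = +0.534522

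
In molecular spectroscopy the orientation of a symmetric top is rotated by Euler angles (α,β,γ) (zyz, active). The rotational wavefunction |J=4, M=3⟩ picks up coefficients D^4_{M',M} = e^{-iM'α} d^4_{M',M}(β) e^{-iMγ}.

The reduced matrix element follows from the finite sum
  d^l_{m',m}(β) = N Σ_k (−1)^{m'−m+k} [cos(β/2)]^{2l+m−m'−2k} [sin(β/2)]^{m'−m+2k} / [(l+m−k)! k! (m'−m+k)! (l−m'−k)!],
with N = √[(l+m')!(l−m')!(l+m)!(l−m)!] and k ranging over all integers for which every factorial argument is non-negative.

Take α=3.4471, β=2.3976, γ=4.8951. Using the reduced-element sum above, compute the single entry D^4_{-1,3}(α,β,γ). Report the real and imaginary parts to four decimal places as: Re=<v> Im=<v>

Re=-0.1229 Im=-0.4966

Split into d^4_{-1,3}(β=2.3976) × two z-phases.
With c≡cos(β/2)=0.363476 and s≡sin(β/2)=0.931604, N=[6·120·5040·1]^{1/2}=1904.940944
k: max(0,(3)−(-1))=4 … min(4+(3),4−(-1))=5
  k=4: (−1)^0·1904.9409/(144)·0.3635^4·0.9316^4 = +0.173919
  k=5: (−1)^1·1904.9409/(240)·0.3635^2·0.9316^6 = -0.685502
d^4_{-1,3}(2.3976) = +0.173919 -0.685502 = -0.511583
Phases: e^{-i·(-1)·3.4471}=-0.953694-0.300777i, e^{-i·(3)·4.8951}=-0.521095-0.853499i ⇒ D=-0.122909-0.496599i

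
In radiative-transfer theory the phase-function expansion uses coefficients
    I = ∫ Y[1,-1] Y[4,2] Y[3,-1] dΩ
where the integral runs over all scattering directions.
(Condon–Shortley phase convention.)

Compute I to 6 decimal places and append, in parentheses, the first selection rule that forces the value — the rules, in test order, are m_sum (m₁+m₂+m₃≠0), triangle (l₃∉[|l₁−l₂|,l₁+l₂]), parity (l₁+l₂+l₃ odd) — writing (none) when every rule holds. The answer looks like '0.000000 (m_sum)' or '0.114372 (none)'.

0.238414 (none)

Checks pass: Σm=0; 8 even; l₃=3∈[3,5].
(2·1+1)(2·4+1)(2·3+1) = 189
Δ: 2! 0! 6! / 9! → 1/252
sum: t=1:−1/36 = -1/36
3j²(1 4 3; 0 0 0) = Δ·Π!·Σ² = 4/63  (sign +1)
sum: t=2:+1/96 = 1/96
3j²(1 4 3; -1 2 -1) = Δ·Π!·Σ² = 5/84  (sign +1)
combine: 4πI² = 189·4/63·5/84 = 5/7
take √, sign +1: I = 0.23841361
No selection rule forces the value: the integral is nonzero (none).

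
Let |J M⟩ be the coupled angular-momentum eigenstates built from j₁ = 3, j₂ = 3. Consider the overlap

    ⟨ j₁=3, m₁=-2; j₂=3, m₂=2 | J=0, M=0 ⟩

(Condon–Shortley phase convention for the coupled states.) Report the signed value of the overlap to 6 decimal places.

−√(1/7) = -0.377964

triangle: 6!*0!*0!/7! = 720/5040
(j±m)!: 1!*5!*5!*1!*0!*0! = 14400
prefactor² = (2J+1)*Δ*N² = 14400/7
  k=5: −1/(5!*1!*0!*0!*0!*0!) = -1/120
Σ = -1/120  ⇒  CG² = 14400/7*(-1/120)² = 1/7
CG = −√(1/7) = -0.377964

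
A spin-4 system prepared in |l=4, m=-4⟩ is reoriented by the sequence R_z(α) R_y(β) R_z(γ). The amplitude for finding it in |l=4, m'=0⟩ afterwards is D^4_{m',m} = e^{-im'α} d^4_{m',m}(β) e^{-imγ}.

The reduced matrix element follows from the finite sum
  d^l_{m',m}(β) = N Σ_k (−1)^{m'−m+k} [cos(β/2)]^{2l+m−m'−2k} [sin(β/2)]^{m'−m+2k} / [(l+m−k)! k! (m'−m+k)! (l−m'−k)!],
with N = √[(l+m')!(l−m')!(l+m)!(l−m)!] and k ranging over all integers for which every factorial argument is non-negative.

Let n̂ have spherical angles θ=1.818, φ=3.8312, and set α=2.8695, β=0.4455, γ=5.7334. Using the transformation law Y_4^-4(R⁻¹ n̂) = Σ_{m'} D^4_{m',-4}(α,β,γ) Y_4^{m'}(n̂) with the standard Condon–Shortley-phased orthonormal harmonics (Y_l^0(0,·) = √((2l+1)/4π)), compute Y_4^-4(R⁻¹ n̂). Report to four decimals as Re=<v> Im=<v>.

Re=0.4064 Im=0.1745

Need the full column D^4_{m',-4} for m'=−4..4 at α=2.8695, β=0.4455, γ=5.7334.
cos(β/2)=0.975294, sin(β/2)=0.220913
d^4_{-4,-4}: single k=0 term ⇒ +0.818621;  D = -0.809922+0.119029i
d^4_{-3,-4}: single k=0 term ⇒ -0.524461;  D = -0.520292-0.065998i
d^4_{-2,-4}: single k=0 term ⇒ +0.222245;  D = -0.204851-0.086191i
d^4_{-1,-4}: single k=0 term ⇒ -0.071192;  D = -0.055786-0.044229i
d^4_{0,-4}: single k=0 term ⇒ +0.018029;  D = -0.010598-0.014585i
d^4_{1,-4}: single k=0 term ⇒ -0.003653;  D = -0.001274-0.003423i
d^4_{2,-4}: single k=0 term ⇒ +0.000585;  D = -0.000049-0.000583i
d^4_{3,-4}: single k=0 term ⇒ -0.000071;  D = +0.000013-0.000070i
d^4_{4,-4}: single k=0 term ⇒ +0.000006;  D = +0.000003-0.000005i
Y_4^{m'}(θ=1.818,φ=3.8312) and Σ D·Y over m':
  (-0.8099+0.1190i)·(-0.3628-0.1462i)  (-0.5203-0.0660i)·(-0.1334-0.2453i)  (-0.2049-0.0862i)·(-0.0348+0.1793i)  (-0.0558-0.0442i)·(-0.2235+0.1843i)  (-0.0106-0.0146i)·(+0.1406+0.0000i)  (-0.0013-0.0034i)·(+0.2235+0.1843i)  (-0.0000-0.0006i)·(-0.0348-0.1793i)  (+0.0000-0.0001i)·(+0.1334-0.2453i)  (+0.0000-0.0000i)·(-0.3628+0.1462i)
Y_4^-4(R⁻¹ n̂) = +0.406357+0.174497i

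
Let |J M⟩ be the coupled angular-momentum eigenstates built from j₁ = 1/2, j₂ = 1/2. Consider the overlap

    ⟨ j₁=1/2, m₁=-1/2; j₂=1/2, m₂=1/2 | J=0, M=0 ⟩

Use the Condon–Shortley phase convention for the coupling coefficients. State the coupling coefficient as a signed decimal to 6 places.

-0.707107  (= −√(1/2))

j₁+j₂−J=1  J+j₁−j₂=0  J−j₁+j₂=0  j₁+j₂+J+1=2
(j₁±m₁, j₂±m₂, J±M) = (0,1,1,0,0,0)
P² = 1/2
sum k=1..1:
  [1] −1/1 = -1
S = -1
C² = P²·S² = 1/2 ; C = -0.707107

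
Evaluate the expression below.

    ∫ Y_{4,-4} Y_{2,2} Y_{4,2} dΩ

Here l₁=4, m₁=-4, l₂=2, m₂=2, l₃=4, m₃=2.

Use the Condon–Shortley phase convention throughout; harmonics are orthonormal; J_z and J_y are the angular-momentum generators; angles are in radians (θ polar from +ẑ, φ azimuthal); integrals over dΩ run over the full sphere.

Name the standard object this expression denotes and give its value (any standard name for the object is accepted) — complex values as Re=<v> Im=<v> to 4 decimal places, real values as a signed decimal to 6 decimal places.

Gaunt coefficient, -0.106180

This is a Gaunt coefficient — the integral of a triple product of spherical harmonics over the sphere.
Checks pass: Σm=0; 10 even; l₃=4∈[2,6].
(2·4+1)(2·2+1)(2·4+1) = 405
Δ: 2! 6! 2! / 11! → 1/13860
sum: t=0:+1/192 t=1:−1/36 t=2:+1/192 = -5/288
3j²(4 2 4; 0 0 0) = Δ·Π!·Σ² = 20/693  (sign -1)
sum: t=2:+1/2880 = 1/2880
3j²(4 2 4; -4 2 2) = Δ·Π!·Σ² = 2/165  (sign +1)
combine: 4πI² = 405·20/693·2/165 = 120/847
take √, sign -1: I = -0.10618031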